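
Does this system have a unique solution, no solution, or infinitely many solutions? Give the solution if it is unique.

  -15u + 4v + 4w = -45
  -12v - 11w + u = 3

infinitely many solutions

Row-reduce:
R1 ← R1 / (-15).
R2 ← R2 − 1·R1.
R2 ← R2 / (-176/15).
R1 ← R1 + 4/15·R2.
Rank is 2 with 3 unknowns, leaving w free.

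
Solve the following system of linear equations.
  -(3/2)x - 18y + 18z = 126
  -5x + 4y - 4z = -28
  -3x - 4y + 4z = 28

Row-reduce:
R1 ← R1 / (-3/2).
R2 ← R2 + 5·R1.
R3 ← R3 + 3·R1.
R2 ← R2 / (64).
R1 ← R1 − 12·R2.
R3 ← R3 − 32·R2.
Rank is 2 with 3 unknowns, leaving z free.

infinitely many solutions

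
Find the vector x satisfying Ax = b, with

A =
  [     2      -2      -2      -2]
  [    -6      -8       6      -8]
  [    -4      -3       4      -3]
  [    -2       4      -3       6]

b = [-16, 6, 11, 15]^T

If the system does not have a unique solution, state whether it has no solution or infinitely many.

Row-reduce:
R1 ← R1 / (2).
R2 ← R2 + 6·R1.
R3 ← R3 + 4·R1.
R4 ← R4 + 2·R1.
R2 ← R2 / (-14).
R1 ← R1 + 1·R2.
R3 ← R3 + 7·R2.
R4 ← R4 − 2·R2.
Swap R3 and R4.
R3 ← R3 / (-5).
R1 ← R1 + 1·R3.
Rank is 3 with 4 unknowns, leaving x_4 free.

infinitely many solutions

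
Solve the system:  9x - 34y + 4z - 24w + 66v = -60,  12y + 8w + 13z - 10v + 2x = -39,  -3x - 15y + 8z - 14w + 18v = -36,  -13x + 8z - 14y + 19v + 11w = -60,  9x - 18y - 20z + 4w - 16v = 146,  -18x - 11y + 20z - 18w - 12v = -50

no solution

Row-reduce:
R1 ← R1 / (9).
R2 ← R2 − 2·R1.
R3 ← R3 + 3·R1.
R4 ← R4 + 13·R1.
R5 ← R5 − 9·R1.
R6 ← R6 + 18·R1.
R2 ← R2 / (176/9).
R1 ← R1 + 34/9·R2.
R3 ← R3 + 79/3·R2.
R4 ← R4 + 568/9·R2.
R5 ← R5 − 16·R2.
R6 ← R6 + 79·R2.
R3 ← R3 / (4513/176).
R1 ← R1 − 245/88·R3.
R2 ← R2 − 109/176·R3.
R4 ← R4 − 1163/22·R3.
R5 ← R5 + 373/11·R3.
R6 ← R6 − 13539/176·R3.
R4 ← R4 / (125027/4513).
R1 ← R1 − 1572/4513·R4.
R2 ← R2 − 3518/4513·R4.
R3 ← R3 + 712/4513·R4.
R5 ← R5 − 52988/4513·R4.
R5 ← R5 / (-7706322/125027).
R1 ← R1 − 196394/125027·R5.
R2 ← R2 + 251158/125027·R5.
R3 ← R3 − 47846/125027·R5.
R4 ← R4 − 93605/125027·R5.
Row 6 reduces to 0 = -2, a contradiction. The system is inconsistent.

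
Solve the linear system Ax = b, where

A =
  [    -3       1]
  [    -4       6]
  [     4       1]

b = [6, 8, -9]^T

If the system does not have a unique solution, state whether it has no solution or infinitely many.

Row-reduce:
R1 ← R1 / (-3).
R2 ← R2 + 4·R1.
R3 ← R3 − 4·R1.
R2 ← R2 / (14/3).
R1 ← R1 + 1/3·R2.
R3 ← R3 − 7/3·R2.
Row 3 reduces to 0 = -1, a contradiction. The system is inconsistent.

no solution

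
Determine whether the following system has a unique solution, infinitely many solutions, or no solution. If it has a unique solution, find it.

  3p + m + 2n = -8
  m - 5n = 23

Row-reduce:
R2 ← R2 − 1·R1.
R2 ← R2 / (-7).
R1 ← R1 − 2·R2.
Rank is 2 with 3 unknowns, leaving p free.

infinitely many solutions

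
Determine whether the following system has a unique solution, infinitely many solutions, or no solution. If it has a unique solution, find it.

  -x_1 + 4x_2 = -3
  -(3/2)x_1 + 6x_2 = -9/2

infinitely many solutions

Row-reduce:
R1 ← R1 / (-1).
R2 ← R2 + 3/2·R1.
Rank is 1 with 2 unknowns, leaving x_2 free.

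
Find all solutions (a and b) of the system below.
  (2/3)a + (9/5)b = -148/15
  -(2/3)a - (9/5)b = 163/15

Row-reduce:
R1 ← R1 / (2/3).
R2 ← R2 + 2/3·R1.
Row 2 reduces to 0 = 1, a contradiction. The system is inconsistent.

no solution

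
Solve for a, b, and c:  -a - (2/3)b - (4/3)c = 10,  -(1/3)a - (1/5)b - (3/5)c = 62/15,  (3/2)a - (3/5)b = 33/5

a = 2, b = -6, c = -6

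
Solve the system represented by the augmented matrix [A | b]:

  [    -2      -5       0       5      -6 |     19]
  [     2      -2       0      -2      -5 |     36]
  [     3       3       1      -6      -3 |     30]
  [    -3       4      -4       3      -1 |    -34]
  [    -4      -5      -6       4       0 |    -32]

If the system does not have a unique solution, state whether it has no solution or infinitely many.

x_1 = 5, x_2 = -2, x_3 = 3, x_4 = -1, x_5 = -4

Row-reduce the augmented matrix:
R1 ← R1 / (-2).
R2 ← R2 − 2·R1.
R3 ← R3 − 3·R1.
R4 ← R4 + 3·R1.
R5 ← R5 + 4·R1.
R2 ← R2 / (-7).
R1 ← R1 − 5/2·R2.
R3 ← R3 + 9/2·R2.
R4 ← R4 − 23/2·R2.
R5 ← R5 − 5·R2.
R4 ← R4 + 4·R3.
R5 ← R5 + 6·R3.
R4 ← R4 / (-9/7).
R1 ← R1 + 10/7·R4.
R2 ← R2 + 3/7·R4.
R3 ← R3 + 3/7·R4.
R5 ← R5 + 45/7·R4.
R5 ← R5 / (247/2).
R1 ← R1 − 193/6·R5.
R2 ← R2 − 23/2·R5.
R3 ← R3 − 5·R5.
R4 ← R4 − 139/6·R5.
Reading off the reduced rows gives x_1 = 5, x_2 = -2, x_3 = 3, x_4 = -1, x_5 = -4.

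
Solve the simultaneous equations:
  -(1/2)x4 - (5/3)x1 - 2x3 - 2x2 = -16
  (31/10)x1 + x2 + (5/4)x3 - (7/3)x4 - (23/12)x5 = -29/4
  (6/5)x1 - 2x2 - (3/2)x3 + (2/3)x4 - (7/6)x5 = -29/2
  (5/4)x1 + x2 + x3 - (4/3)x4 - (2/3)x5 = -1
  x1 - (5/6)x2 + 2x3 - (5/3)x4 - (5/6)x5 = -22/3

no solution

Row-reduce:
R1 ← R1 / (-5/3).
R2 ← R2 − 31/10·R1.
R3 ← R3 − 6/5·R1.
R4 ← R4 − 5/4·R1.
R5 ← R5 − 1·R1.
R2 ← R2 / (-68/25).
R1 ← R1 − 6/5·R2.
R3 ← R3 + 86/25·R2.
R4 ← R4 + 1/2·R2.
R5 ← R5 + 61/30·R2.
R3 ← R3 / (25/136).
R1 ← R1 − 15/136·R3.
R2 ← R2 − 247/272·R3.
R4 ← R4 + 25/544·R3.
R5 ← R5 − 4319/1632·R3.
Swap R4 and R5.
R4 ← R4 / (-114047/1800).
R1 ← R1 + 19/5·R4.
R2 ← R2 + 6211/300·R4.
R3 ← R3 − 603/25·R4.
Row 5 reduces to 0 = -1, a contradiction. The system is inconsistent.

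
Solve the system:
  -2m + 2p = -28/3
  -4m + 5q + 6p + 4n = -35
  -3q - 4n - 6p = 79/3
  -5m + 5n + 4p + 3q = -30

m = 5/3, n = -4/3, p = -3, q = -1

Row-reduce the augmented matrix:
R1 ← R1 / (-2).
R2 ← R2 + 4·R1.
R4 ← R4 + 5·R1.
R2 ← R2 / (4).
R3 ← R3 + 4·R2.
R4 ← R4 − 5·R2.
R3 ← R3 / (-4).
R1 ← R1 + 1·R3.
R2 ← R2 − 1/2·R3.
R4 ← R4 + 7/2·R3.
R4 ← R4 / (-5).
R1 ← R1 + 1/2·R4.
R2 ← R2 − 3/2·R4.
R3 ← R3 + 1/2·R4.
Reading off the reduced rows gives m = 5/3, n = -4/3, p = -3, q = -1.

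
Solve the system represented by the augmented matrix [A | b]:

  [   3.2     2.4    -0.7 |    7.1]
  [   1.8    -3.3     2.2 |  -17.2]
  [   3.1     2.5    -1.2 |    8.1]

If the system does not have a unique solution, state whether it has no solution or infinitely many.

Row-reduce the augmented matrix:
R1 ← R1 / (16/5).
R2 ← R2 − 9/5·R1.
R3 ← R3 − 31/10·R1.
R2 ← R2 / (-93/20).
R1 ← R1 − 3/4·R2.
R3 ← R3 − 7/40·R2.
R3 ← R3 / (-6313/14880).
R1 ← R1 − 99/496·R3.
R2 ← R2 + 415/744·R3.
Reading off the reduced rows gives x_1 = -1, x_2 = 4, x_3 = -1.

x_1 = -1, x_2 = 4, x_3 = -1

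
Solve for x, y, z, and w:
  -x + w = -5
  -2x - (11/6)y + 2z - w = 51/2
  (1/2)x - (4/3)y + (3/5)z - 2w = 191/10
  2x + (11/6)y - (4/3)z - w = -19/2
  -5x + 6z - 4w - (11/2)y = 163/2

x = -1, y = -3, z = 6, w = -6

Row-reduce the augmented matrix:
R1 ← R1 / (-1).
R2 ← R2 + 2·R1.
R3 ← R3 − 1/2·R1.
R4 ← R4 − 2·R1.
R5 ← R5 + 5·R1.
R2 ← R2 / (-11/6).
R3 ← R3 + 4/3·R2.
R4 ← R4 − 11/6·R2.
R5 ← R5 + 11/2·R2.
R3 ← R3 / (-47/55).
R2 ← R2 + 12/11·R3.
R4 ← R4 − 2/3·R3.
R4 ← R4 / (-69/47).
R1 ← R1 + 1·R4.
R2 ← R2 − 36/47·R4.
R3 ← R3 + 75/94·R4.
R5 reduces to 0 = 0, so the extra equation is consistent.
Reading off the reduced rows gives x = -1, y = -3, z = 6, w = -6.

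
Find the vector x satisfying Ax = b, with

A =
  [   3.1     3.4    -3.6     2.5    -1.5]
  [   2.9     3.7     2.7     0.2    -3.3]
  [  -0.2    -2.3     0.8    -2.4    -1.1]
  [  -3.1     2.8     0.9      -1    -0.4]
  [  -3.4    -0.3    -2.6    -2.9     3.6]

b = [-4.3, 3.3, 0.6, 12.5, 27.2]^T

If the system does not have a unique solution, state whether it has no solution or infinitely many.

Row-reduce the augmented matrix:
R1 ← R1 / (31/10).
R2 ← R2 − 29/10·R1.
R3 ← R3 + 1/5·R1.
R4 ← R4 + 31/10·R1.
R5 ← R5 + 17/5·R1.
R2 ← R2 / (161/310).
R1 ← R1 − 34/31·R2.
R3 ← R3 + 129/62·R2.
R4 ← R4 − 31/5·R2.
R5 ← R5 − 1063/310·R2.
R3 ← R3 / (40051/1610).
R1 ← R1 + 2250/161·R3.
R2 ← R2 − 1881/161·R3.
R4 ← R4 + 120969/1610·R3.
R5 ← R5 + 75043/1610·R3.
R4 ← R4 / (-224646/40051).
R1 ← R1 + 29963/40051·R4.
R2 ← R2 − 3486/3641·R4.
R3 ← R3 + 17399/40051·R4.
R5 ← R5 + 2517557/400510·R4.
R5 ← R5 / (50807257/11232300).
R1 ← R1 + 722117/1123230·R5.
R2 ← R2 + 96446/187205·R5.
R3 ← R3 − 109399/1123230·R5.
R4 ← R4 − 1166021/1123230·R5.
Reading off the reduced rows gives x_1 = 1, x_2 = 4, x_3 = 0, x_4 = -6, x_5 = 4.

x_1 = 1, x_2 = 4, x_3 = 0, x_4 = -6, x_5 = 4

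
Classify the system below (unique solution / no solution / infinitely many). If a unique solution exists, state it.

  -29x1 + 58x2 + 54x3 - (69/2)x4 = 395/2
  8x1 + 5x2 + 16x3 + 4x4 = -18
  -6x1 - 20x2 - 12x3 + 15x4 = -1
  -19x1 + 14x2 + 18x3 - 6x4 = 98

Row-reduce:
R1 ← R1 / (-29).
R2 ← R2 − 8·R1.
R3 ← R3 + 6·R1.
R4 ← R4 + 19·R1.
R2 ← R2 / (21).
R1 ← R1 + 2·R2.
R3 ← R3 + 32·R2.
R4 ← R4 + 24·R2.
R3 ← R3 / (2080/87).
R1 ← R1 − 94/87·R3.
R2 ← R2 − 128/87·R3.
R4 ← R4 − 520/29·R3.
Rank is 3 with 4 unknowns, leaving x4 free.

infinitely many solutions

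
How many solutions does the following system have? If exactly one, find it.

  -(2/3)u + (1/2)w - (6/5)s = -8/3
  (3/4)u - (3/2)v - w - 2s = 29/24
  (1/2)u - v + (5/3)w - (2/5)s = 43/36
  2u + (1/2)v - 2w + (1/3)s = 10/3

Row-reduce the augmented matrix:
R1 ← R1 / (-2/3).
R2 ← R2 − 3/4·R1.
R3 ← R3 − 1/2·R1.
R4 ← R4 − 2·R1.
R2 ← R2 / (-3/2).
R3 ← R3 + 1·R2.
R4 ← R4 − 1/2·R2.
R3 ← R3 / (7/3).
R1 ← R1 + 3/4·R3.
R2 ← R2 − 7/24·R3.
R4 ← R4 + 31/48·R3.
R4 ← R4 / (-33/8).
R1 ← R1 − 21/10·R4.
R2 ← R2 − 127/60·R4.
R3 ← R3 − 2/5·R4.
Reading off the reduced rows gives u = 3/2, v = -3/2, w = -1/3, s = 5/4.

u = 3/2, v = -3/2, w = -1/3, s = 5/4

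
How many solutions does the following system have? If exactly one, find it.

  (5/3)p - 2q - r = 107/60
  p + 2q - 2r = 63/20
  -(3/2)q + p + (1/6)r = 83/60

p = 11/4, q = 1, r = 4/5

Row-reduce the augmented matrix:
R1 ← R1 / (5/3).
R2 ← R2 − 1·R1.
R3 ← R3 − 1·R1.
R2 ← R2 / (16/5).
R1 ← R1 + 6/5·R2.
R3 ← R3 + 3/10·R2.
R3 ← R3 / (61/96).
R1 ← R1 + 9/8·R3.
R2 ← R2 + 7/16·R3.
Reading off the reduced rows gives p = 11/4, q = 1, r = 4/5.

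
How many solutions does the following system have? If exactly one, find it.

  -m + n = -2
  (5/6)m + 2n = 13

Row-reduce the augmented matrix:
R1 ← R1 / (-1).
R2 ← R2 − 5/6·R1.
R2 ← R2 / (17/6).
R1 ← R1 + 1·R2.
Reading off the reduced rows gives m = 6, n = 4.

m = 6, n = 4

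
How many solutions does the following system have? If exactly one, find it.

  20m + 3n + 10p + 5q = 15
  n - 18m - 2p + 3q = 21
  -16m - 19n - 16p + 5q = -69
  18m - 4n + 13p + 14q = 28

m = -2, n = 0, p = 6, q = -1

Row-reduce the augmented matrix:
R1 ← R1 / (20).
R2 ← R2 + 18·R1.
R3 ← R3 + 16·R1.
R4 ← R4 − 18·R1.
R2 ← R2 / (37/10).
R1 ← R1 − 3/20·R2.
R3 ← R3 + 83/5·R2.
R4 ← R4 + 67/10·R2.
R3 ← R3 / (866/37).
R1 ← R1 − 8/37·R3.
R2 ← R2 − 70/37·R3.
R4 ← R4 − 617/37·R3.
R4 ← R4 / (-3163/433).
R1 ← R1 + 194/433·R4.
R2 ← R2 + 615/433·R4.
R3 ← R3 − 789/433·R4.
Reading off the reduced rows gives m = -2, n = 0, p = 6, q = -1.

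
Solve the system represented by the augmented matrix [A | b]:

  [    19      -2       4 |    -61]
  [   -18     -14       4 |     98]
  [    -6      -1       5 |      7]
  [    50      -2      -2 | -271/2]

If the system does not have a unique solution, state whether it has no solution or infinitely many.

no solution

Row-reduce:
R1 ← R1 / (19).
R2 ← R2 + 18·R1.
R3 ← R3 + 6·R1.
R4 ← R4 − 50·R1.
R2 ← R2 / (-302/19).
R1 ← R1 + 2/19·R2.
R3 ← R3 + 31/19·R2.
R4 ← R4 − 62/19·R2.
R3 ← R3 / (825/151).
R1 ← R1 − 24/151·R3.
R2 ← R2 + 74/151·R3.
R4 ← R4 + 1650/151·R3.
Row 4 reduces to 0 = 1/2, a contradiction. The system is inconsistent.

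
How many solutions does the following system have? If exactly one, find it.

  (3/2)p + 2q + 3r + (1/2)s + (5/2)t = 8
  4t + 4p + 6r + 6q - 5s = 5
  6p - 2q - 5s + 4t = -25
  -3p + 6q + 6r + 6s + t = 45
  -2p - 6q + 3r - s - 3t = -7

Row-reduce:
R1 ← R1 / (3/2).
R2 ← R2 − 4·R1.
R3 ← R3 − 6·R1.
R4 ← R4 + 3·R1.
R5 ← R5 + 2·R1.
R2 ← R2 / (2/3).
R1 ← R1 − 4/3·R2.
R3 ← R3 + 10·R2.
R4 ← R4 − 10·R2.
R5 ← R5 + 10/3·R2.
R3 ← R3 / (-42).
R1 ← R1 − 6·R3.
R2 ← R2 + 3·R3.
R4 ← R4 − 42·R3.
R5 ← R5 + 3·R3.
Swap R4 and R5.
R4 ← R4 / (-173/7).
R1 ← R1 + 11/7·R4.
R2 ← R2 + 31/14·R4.
R3 ← R3 − 17/7·R4.
Row 5 reduces to 0 = 4, a contradiction. The system is inconsistent.

no solution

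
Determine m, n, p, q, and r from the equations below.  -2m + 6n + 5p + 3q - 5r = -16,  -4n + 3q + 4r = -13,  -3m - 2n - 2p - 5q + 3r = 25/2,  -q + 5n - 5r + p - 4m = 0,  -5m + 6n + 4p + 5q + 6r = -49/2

Row-reduce the augmented matrix:
R1 ← R1 / (-2).
R3 ← R3 + 3·R1.
R4 ← R4 + 4·R1.
R5 ← R5 + 5·R1.
R2 ← R2 / (-4).
R1 ← R1 + 3·R2.
R3 ← R3 + 11·R2.
R4 ← R4 + 7·R2.
R5 ← R5 + 9·R2.
R3 ← R3 / (-19/2).
R1 ← R1 + 5/2·R3.
R4 ← R4 + 9·R3.
R5 ← R5 + 17/2·R3.
R4 ← R4 / (347/76).
R1 ← R1 − 35/38·R4.
R2 ← R2 + 3/4·R4.
R3 ← R3 − 71/38·R4.
R5 ← R5 − 126/19·R4.
R5 ← R5 / (4221/347).
R1 ← R1 + 21/347·R5.
R2 ← R2 + 434/347·R5.
R3 ← R3 − 235/347·R5.
R4 ← R4 + 116/347·R5.
Reading off the reduced rows gives m = 3/2, n = 1, p = -2, q = -3, r = 0.

m = 3/2, n = 1, p = -2, q = -3, r = 0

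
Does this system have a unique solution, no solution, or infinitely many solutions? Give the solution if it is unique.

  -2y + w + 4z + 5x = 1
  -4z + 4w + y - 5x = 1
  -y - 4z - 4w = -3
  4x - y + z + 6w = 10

Row-reduce the augmented matrix:
R1 ← R1 / (5).
R2 ← R2 + 5·R1.
R4 ← R4 − 4·R1.
R2 ← R2 / (-1).
R1 ← R1 + 2/5·R2.
R3 ← R3 + 1·R2.
R4 ← R4 − 3/5·R2.
R3 ← R3 / (-4).
R1 ← R1 − 4/5·R3.
R4 ← R4 + 11/5·R3.
R4 ← R4 / (263/20).
R1 ← R1 + 18/5·R4.
R2 ← R2 + 5·R4.
R3 ← R3 − 9/4·R4.
Reading off the reduced rows gives x = 2, y = 3, z = -1, w = 1.

x = 2, y = 3, z = -1, w = 1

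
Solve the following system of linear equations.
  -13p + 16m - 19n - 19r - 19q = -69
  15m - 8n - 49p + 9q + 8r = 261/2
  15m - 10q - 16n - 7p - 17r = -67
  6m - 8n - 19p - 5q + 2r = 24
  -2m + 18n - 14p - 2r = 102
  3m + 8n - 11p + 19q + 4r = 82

no solution

Row-reduce:
R1 ← R1 / (16).
R2 ← R2 − 15·R1.
R3 ← R3 − 15·R1.
R4 ← R4 − 6·R1.
R5 ← R5 + 2·R1.
R6 ← R6 − 3·R1.
R2 ← R2 / (157/16).
R1 ← R1 + 19/16·R2.
R3 ← R3 − 29/16·R2.
R4 ← R4 + 7/8·R2.
R5 ← R5 − 125/8·R2.
R6 ← R6 − 185/16·R2.
R3 ← R3 / (1882/157).
R1 ← R1 + 827/157·R3.
R2 ← R2 + 589/157·R3.
R4 ← R4 + 2733/157·R3.
R5 ← R5 − 6750/157·R3.
R6 ← R6 − 5466/157·R3.
R4 ← R4 / (16315/1882).
R1 ← R1 − 6237/1882·R4.
R2 ← R2 − 6827/1882·R4.
R3 ← R3 − 449/1882·R4.
R5 ← R5 + 52063/941·R4.
R6 ← R6 + 16315/941·R4.
R5 ← R5 / (16242/3263).
R1 ← R1 + 6442/3263·R5.
R2 ← R2 + 3215/3263·R5.
R3 ← R3 + 1587/3263·R5.
R4 ← R4 − 2139/3263·R5.
Row 6 reduces to 0 = -1/2, a contradiction. The system is inconsistent.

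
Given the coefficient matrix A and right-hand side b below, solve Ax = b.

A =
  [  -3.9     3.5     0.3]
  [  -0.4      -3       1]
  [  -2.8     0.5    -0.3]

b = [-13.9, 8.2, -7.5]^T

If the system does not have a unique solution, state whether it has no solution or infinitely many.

x_1 = 2, x_2 = -2, x_3 = 3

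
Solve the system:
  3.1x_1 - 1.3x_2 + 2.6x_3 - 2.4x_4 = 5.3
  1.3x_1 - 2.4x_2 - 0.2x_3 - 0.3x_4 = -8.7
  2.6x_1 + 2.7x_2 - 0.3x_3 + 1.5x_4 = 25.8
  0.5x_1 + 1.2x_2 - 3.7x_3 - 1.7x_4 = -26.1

Row-reduce the augmented matrix:
R1 ← R1 / (31/10).
R2 ← R2 − 13/10·R1.
R3 ← R3 − 13/5·R1.
R4 ← R4 − 1/2·R1.
R2 ← R2 / (-115/62).
R1 ← R1 + 13/31·R2.
R3 ← R3 − 235/62·R2.
R4 ← R4 − 437/310·R2.
R3 ← R3 / (-1177/230).
R1 ← R1 − 26/23·R3.
R2 ← R2 − 16/23·R3.
R4 ← R4 + 51/10·R3.
R4 ← R4 / (-840919/147125).
R1 ← R1 − 4737/29425·R4.
R2 ← R2 − 8619/29425·R4.
R3 ← R3 + 1140/1177·R4.
Reading off the reduced rows gives x_1 = 3, x_2 = 4, x_3 = 6, x_4 = 6.

x_1 = 3, x_2 = 4, x_3 = 6, x_4 = 6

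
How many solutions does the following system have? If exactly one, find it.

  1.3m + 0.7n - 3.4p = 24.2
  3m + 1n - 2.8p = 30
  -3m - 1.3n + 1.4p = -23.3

m = 5, n = 1, p = -5

Row-reduce the augmented matrix:
R1 ← R1 / (13/10).
R2 ← R2 − 3·R1.
R3 ← R3 + 3·R1.
R2 ← R2 / (-8/13).
R1 ← R1 − 7/13·R2.
R3 ← R3 − 41/130·R2.
R3 ← R3 / (-193/50).
R1 ← R1 − 9/5·R3.
R2 ← R2 + 41/5·R3.
Reading off the reduced rows gives m = 5, n = 1, p = -5.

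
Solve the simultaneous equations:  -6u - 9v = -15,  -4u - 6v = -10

infinitely many solutions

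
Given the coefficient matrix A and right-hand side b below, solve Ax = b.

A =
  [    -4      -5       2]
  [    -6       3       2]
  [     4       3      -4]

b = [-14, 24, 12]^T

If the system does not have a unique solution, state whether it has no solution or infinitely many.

Row-reduce the augmented matrix:
R1 ← R1 / (-4).
R2 ← R2 + 6·R1.
R3 ← R3 − 4·R1.
R2 ← R2 / (21/2).
R1 ← R1 − 5/4·R2.
R3 ← R3 + 2·R2.
R3 ← R3 / (-46/21).
R1 ← R1 + 8/21·R3.
R2 ← R2 + 2/21·R3.
Reading off the reduced rows gives x_1 = -3, x_2 = 4, x_3 = -3.

x_1 = -3, x_2 = 4, x_3 = -3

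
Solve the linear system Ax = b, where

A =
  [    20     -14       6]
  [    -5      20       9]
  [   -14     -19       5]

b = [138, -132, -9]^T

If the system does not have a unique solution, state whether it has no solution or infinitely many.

Row-reduce the augmented matrix:
R1 ← R1 / (20).
R2 ← R2 + 5·R1.
R3 ← R3 + 14·R1.
R2 ← R2 / (33/2).
R1 ← R1 + 7/10·R2.
R3 ← R3 + 144/5·R2.
R3 ← R3 / (1514/55).
R1 ← R1 − 41/55·R3.
R2 ← R2 − 7/11·R3.
Reading off the reduced rows gives x_1 = 5, x_2 = -4, x_3 = -3.

x_1 = 5, x_2 = -4, x_3 = -3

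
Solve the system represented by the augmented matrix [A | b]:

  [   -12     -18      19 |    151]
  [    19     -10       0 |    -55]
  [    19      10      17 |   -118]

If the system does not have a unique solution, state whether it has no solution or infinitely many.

x_1 = -5, x_2 = -4, x_3 = 1

Row-reduce the augmented matrix:
R1 ← R1 / (-12).
R2 ← R2 − 19·R1.
R3 ← R3 − 19·R1.
R2 ← R2 / (-77/2).
R1 ← R1 − 3/2·R2.
R3 ← R3 + 37/2·R2.
R3 ← R3 / (7537/231).
R1 ← R1 + 95/231·R3.
R2 ← R2 + 361/462·R3.
Reading off the reduced rows gives x_1 = -5, x_2 = -4, x_3 = 1.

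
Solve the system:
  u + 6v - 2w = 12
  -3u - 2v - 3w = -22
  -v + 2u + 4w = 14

u = 4, v = 2, w = 2

Row-reduce the augmented matrix:
R2 ← R2 + 3·R1.
R3 ← R3 − 2·R1.
R2 ← R2 / (16).
R1 ← R1 − 6·R2.
R3 ← R3 + 13·R2.
R3 ← R3 / (11/16).
R1 ← R1 − 11/8·R3.
R2 ← R2 + 9/16·R3.
Reading off the reduced rows gives u = 4, v = 2, w = 2.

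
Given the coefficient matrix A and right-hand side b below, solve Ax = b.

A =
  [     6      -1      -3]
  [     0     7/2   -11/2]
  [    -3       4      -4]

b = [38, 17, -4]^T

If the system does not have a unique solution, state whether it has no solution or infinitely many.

no solution

Row-reduce:
R1 ← R1 / (6).
R3 ← R3 + 3·R1.
R2 ← R2 / (7/2).
R1 ← R1 + 1/6·R2.
R3 ← R3 − 7/2·R2.
Row 3 reduces to 0 = -2, a contradiction. The system is inconsistent.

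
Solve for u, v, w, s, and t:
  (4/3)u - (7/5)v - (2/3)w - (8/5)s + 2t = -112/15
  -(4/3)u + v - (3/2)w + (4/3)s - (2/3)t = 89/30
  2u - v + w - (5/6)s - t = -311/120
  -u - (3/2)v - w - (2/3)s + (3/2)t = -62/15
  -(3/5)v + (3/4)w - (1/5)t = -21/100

u = -3/2, v = 2, w = 1, s = -1/4, t = -6/5

Row-reduce the augmented matrix:
R1 ← R1 / (4/3).
R2 ← R2 + 4/3·R1.
R3 ← R3 − 2·R1.
R4 ← R4 + 1·R1.
R2 ← R2 / (-2/5).
R1 ← R1 + 21/20·R2.
R3 ← R3 − 11/10·R2.
R4 ← R4 + 51/20·R2.
R5 ← R5 + 3/5·R2.
R3 ← R3 / (-95/24).
R1 ← R1 − 83/16·R3.
R2 ← R2 − 65/12·R3.
R4 ← R4 − 197/16·R3.
R5 ← R5 − 4·R3.
R4 ← R4 / (553/228).
R1 ← R1 − 45/76·R4.
R2 ← R2 − 103/57·R4.
R3 ← R3 + 4/19·R4.
R5 ← R5 − 118/95·R4.
R5 ← R5 / (11209/13825).
R1 ← R1 + 4651/5530·R5.
R2 ← R2 − 2988/2765·R5.
R3 ← R3 + 1336/2765·R5.
R4 ← R4 + 7452/2765·R5.
Reading off the reduced rows gives u = -3/2, v = 2, w = 1, s = -1/4, t = -6/5.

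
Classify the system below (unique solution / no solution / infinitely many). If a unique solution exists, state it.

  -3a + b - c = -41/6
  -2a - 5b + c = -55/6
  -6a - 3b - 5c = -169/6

Row-reduce the augmented matrix:
R1 ← R1 / (-3).
R2 ← R2 + 2·R1.
R3 ← R3 + 6·R1.
R2 ← R2 / (-17/3).
R1 ← R1 + 1/3·R2.
R3 ← R3 + 5·R2.
R3 ← R3 / (-76/17).
R1 ← R1 − 4/17·R3.
R2 ← R2 + 5/17·R3.
Reading off the reduced rows gives a = 2, b = 3/2, c = 7/3.

a = 2, b = 3/2, c = 7/3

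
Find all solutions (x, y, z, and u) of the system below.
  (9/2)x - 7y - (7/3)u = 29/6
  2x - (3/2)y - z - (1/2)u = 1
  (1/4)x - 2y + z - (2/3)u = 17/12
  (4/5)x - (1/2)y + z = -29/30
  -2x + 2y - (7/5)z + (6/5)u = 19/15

Row-reduce the augmented matrix:
R1 ← R1 / (9/2).
R2 ← R2 − 2·R1.
R3 ← R3 − 1/4·R1.
R4 ← R4 − 4/5·R1.
R5 ← R5 + 2·R1.
R2 ← R2 / (29/18).
R1 ← R1 + 14/9·R2.
R3 ← R3 + 29/18·R2.
R4 ← R4 − 67/90·R2.
R5 ← R5 + 10/9·R2.
Swap R3 and R4.
R3 ← R3 / (212/145).
R1 ← R1 + 28/29·R3.
R2 ← R2 + 18/29·R3.
R5 ← R5 + 303/145·R3.
Swap R4 and R5.
R4 ← R4 / (4907/6360).
R1 ← R1 − 35/318·R4.
R2 ← R2 − 257/636·R4.
R3 ← R3 − 145/1272·R4.
R5 reduces to 0 = 0, so the extra equation is consistent.
Reading off the reduced rows gives x = -1, y = -5/3, z = -1, u = 1.

x = -1, y = -5/3, z = -1, u = 1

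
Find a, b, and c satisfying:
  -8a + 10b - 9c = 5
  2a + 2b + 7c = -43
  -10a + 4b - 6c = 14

a = 0, b = -4, c = -5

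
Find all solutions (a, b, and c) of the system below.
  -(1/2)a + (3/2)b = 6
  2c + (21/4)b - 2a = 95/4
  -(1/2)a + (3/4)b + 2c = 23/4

infinitely many solutions

Row-reduce:
R1 ← R1 / (-1/2).
R2 ← R2 + 2·R1.
R3 ← R3 + 1/2·R1.
R2 ← R2 / (-3/4).
R1 ← R1 + 3·R2.
R3 ← R3 + 3/4·R2.
Rank is 2 with 3 unknowns, leaving c free.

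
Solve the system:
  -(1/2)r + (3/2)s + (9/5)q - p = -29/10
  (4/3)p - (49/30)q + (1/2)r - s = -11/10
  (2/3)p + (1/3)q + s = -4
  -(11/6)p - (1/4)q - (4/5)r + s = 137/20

Row-reduce:
R1 ← R1 / (-1).
R2 ← R2 − 4/3·R1.
R3 ← R3 − 2/3·R1.
R4 ← R4 + 11/6·R1.
R2 ← R2 / (23/30).
R1 ← R1 + 9/5·R2.
R3 ← R3 − 23/15·R2.
R4 ← R4 + 71/20·R2.
Swap R3 and R4.
R3 ← R3 / (-226/345).
R1 ← R1 − 5/46·R3.
R2 ← R2 + 5/23·R3.
Row 4 reduces to 0 = 4, a contradiction. The system is inconsistent.

no solution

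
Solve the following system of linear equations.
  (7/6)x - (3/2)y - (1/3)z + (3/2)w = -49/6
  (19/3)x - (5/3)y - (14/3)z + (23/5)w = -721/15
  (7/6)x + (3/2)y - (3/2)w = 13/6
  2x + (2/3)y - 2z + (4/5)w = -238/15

infinitely many solutions

Row-reduce:
R1 ← R1 / (7/6).
R2 ← R2 − 19/3·R1.
R3 ← R3 − 7/6·R1.
R4 ← R4 − 2·R1.
R2 ← R2 / (136/21).
R1 ← R1 + 9/7·R2.
R3 ← R3 − 3·R2.
R4 ← R4 − 68/21·R2.
R3 ← R3 / (169/102).
R1 ← R1 + 29/34·R3.
R2 ← R2 + 15/34·R3.
Rank is 3 with 4 unknowns, leaving w free.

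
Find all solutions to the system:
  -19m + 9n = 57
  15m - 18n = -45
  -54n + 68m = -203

Row-reduce:
R1 ← R1 / (-19).
R2 ← R2 − 15·R1.
R3 ← R3 − 68·R1.
R2 ← R2 / (-207/19).
R1 ← R1 + 9/19·R2.
R3 ← R3 + 414/19·R2.
Row 3 reduces to 0 = 1, a contradiction. The system is inconsistent.

no solution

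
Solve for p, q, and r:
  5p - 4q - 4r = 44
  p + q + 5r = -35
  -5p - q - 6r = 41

p = 0, q = -5, r = -6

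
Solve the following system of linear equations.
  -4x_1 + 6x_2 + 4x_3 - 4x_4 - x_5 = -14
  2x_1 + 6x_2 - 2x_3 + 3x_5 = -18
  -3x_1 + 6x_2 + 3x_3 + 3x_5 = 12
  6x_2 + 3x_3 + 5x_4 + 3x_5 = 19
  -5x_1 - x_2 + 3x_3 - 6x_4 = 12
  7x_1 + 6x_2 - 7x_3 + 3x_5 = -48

x_1 = -1, x_2 = -4, x_3 = 5, x_4 = 2, x_5 = 6

Row-reduce the augmented matrix:
R1 ← R1 / (-4).
R2 ← R2 − 2·R1.
R3 ← R3 + 3·R1.
R5 ← R5 + 5·R1.
R6 ← R6 − 7·R1.
R2 ← R2 / (9).
R1 ← R1 + 3/2·R2.
R3 ← R3 − 3/2·R2.
R4 ← R4 − 6·R2.
R5 ← R5 + 17/2·R2.
R6 ← R6 − 33/2·R2.
Swap R3 and R4.
R3 ← R3 / (3).
R1 ← R1 + 1·R3.
R5 ← R5 + 2·R3.
R4 ← R4 / (10/3).
R1 ← R1 − 25/9·R4.
R2 ← R2 + 2/9·R4.
R3 ← R3 − 19/9·R4.
R5 ← R5 − 4/3·R4.
R6 ← R6 + 10/3·R4.
R5 ← R5 / (19/6).
R1 ← R1 + 5/3·R5.
R2 ← R2 − 1/2·R5.
R3 ← R3 + 5/3·R5.
R4 ← R4 − 1·R5.
R6 reduces to 0 = 0, so the extra equation is consistent.
Reading off the reduced rows gives x_1 = -1, x_2 = -4, x_3 = 5, x_4 = 2, x_5 = 6.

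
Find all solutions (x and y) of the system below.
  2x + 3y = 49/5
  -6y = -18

Row-reduce the augmented matrix:
R1 ← R1 / (2).
R2 ← R2 / (-6).
R1 ← R1 − 3/2·R2.
Reading off the reduced rows gives x = 2/5, y = 3.

x = 2/5, y = 3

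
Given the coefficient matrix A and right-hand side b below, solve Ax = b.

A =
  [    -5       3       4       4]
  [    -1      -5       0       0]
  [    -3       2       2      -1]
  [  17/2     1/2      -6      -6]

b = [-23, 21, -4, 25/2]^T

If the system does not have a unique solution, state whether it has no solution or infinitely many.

Row-reduce:
R1 ← R1 / (-5).
R2 ← R2 + 1·R1.
R3 ← R3 + 3·R1.
R4 ← R4 − 17/2·R1.
R2 ← R2 / (-28/5).
R1 ← R1 + 3/5·R2.
R3 ← R3 − 1/5·R2.
R4 ← R4 − 28/5·R2.
R3 ← R3 / (-3/7).
R1 ← R1 + 5/7·R3.
R2 ← R2 − 1/7·R3.
Row 4 reduces to 0 = -1, a contradiction. The system is inconsistent.

no solution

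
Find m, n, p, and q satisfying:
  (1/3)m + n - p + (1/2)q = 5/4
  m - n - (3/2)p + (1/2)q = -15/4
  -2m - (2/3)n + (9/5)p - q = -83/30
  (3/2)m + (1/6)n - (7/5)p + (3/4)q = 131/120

Row-reduce the augmented matrix:
R1 ← R1 / (1/3).
R2 ← R2 − 1·R1.
R3 ← R3 + 2·R1.
R4 ← R4 − 3/2·R1.
R2 ← R2 / (-4).
R1 ← R1 − 3·R2.
R3 ← R3 − 16/3·R2.
R4 ← R4 + 13/3·R2.
R3 ← R3 / (-11/5).
R1 ← R1 + 15/8·R3.
R2 ← R2 + 3/8·R3.
R4 ← R4 − 59/40·R3.
R4 ← R4 / (1/33).
R1 ← R1 − 2/11·R4.
R2 ← R2 − 3/22·R4.
R3 ← R3 + 10/33·R4.
Reading off the reduced rows gives m = 9/4, n = 5/2, p = 3, q = 2.

m = 9/4, n = 5/2, p = 3, q = 2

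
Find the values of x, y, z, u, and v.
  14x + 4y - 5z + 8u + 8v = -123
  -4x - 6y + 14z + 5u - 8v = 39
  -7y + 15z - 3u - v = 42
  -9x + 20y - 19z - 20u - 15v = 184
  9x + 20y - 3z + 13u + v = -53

x = -4, y = 3, z = 3, u = -5, v = -3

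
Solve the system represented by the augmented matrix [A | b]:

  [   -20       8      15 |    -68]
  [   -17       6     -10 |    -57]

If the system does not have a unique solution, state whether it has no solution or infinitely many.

infinitely many solutions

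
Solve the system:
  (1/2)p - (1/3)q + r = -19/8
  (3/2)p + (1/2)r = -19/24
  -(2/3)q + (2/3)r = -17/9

p = 1/4, q = 1/2, r = -7/3

Row-reduce the augmented matrix:
R1 ← R1 / (1/2).
R2 ← R2 − 3/2·R1.
R1 ← R1 + 2/3·R2.
R3 ← R3 + 2/3·R2.
R3 ← R3 / (-1).
R1 ← R1 − 1/3·R3.
R2 ← R2 + 5/2·R3.
Reading off the reduced rows gives p = 1/4, q = 1/2, r = -7/3.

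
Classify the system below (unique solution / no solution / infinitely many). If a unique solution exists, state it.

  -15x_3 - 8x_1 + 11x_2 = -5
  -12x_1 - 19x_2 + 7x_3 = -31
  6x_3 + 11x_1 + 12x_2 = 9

Row-reduce the augmented matrix:
R1 ← R1 / (-8).
R2 ← R2 + 12·R1.
R3 ← R3 − 11·R1.
R2 ← R2 / (-71/2).
R1 ← R1 + 11/8·R2.
R3 ← R3 − 217/8·R2.
R3 ← R3 / (562/71).
R1 ← R1 − 52/71·R3.
R2 ← R2 + 59/71·R3.
Reading off the reduced rows gives x_1 = 3, x_2 = -1, x_3 = -2.

x_1 = 3, x_2 = -1, x_3 = -2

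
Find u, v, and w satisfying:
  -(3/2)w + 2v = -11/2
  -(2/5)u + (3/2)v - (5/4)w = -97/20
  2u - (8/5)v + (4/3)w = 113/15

Row-reduce the augmented matrix:
Swap R1 and R2.
R1 ← R1 / (-2/5).
R3 ← R3 − 2·R1.
R2 ← R2 / (2).
R1 ← R1 + 15/4·R2.
R3 ← R3 − 59/10·R2.
R3 ← R3 / (-59/120).
R1 ← R1 − 5/16·R3.
R2 ← R2 + 3/4·R3.
Reading off the reduced rows gives u = 3/2, v = -2, w = 1.

u = 3/2, v = -2, w = 1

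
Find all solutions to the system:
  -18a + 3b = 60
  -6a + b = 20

infinitely many solutions

Row-reduce:
R1 ← R1 / (-18).
R2 ← R2 + 6·R1.
Rank is 1 with 2 unknowns, leaving b free.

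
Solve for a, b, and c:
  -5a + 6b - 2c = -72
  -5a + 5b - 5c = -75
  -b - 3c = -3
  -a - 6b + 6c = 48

a = 6, b = -6, c = 3

Row-reduce the augmented matrix:
R1 ← R1 / (-5).
R2 ← R2 + 5·R1.
R4 ← R4 + 1·R1.
R2 ← R2 / (-1).
R1 ← R1 + 6/5·R2.
R3 ← R3 + 1·R2.
R4 ← R4 + 36/5·R2.
Swap R3 and R4.
R3 ← R3 / (28).
R1 ← R1 − 4·R3.
R2 ← R2 − 3·R3.
R4 reduces to 0 = 0, so the extra equation is consistent.
Reading off the reduced rows gives a = 6, b = -6, c = 3.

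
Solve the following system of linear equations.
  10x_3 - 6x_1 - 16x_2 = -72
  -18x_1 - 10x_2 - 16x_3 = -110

infinitely many solutions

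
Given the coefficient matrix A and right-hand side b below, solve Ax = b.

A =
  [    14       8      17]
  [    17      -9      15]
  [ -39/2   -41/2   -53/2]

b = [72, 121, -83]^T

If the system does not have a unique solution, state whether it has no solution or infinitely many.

Row-reduce:
R1 ← R1 / (14).
R2 ← R2 − 17·R1.
R3 ← R3 + 39/2·R1.
R2 ← R2 / (-131/7).
R1 ← R1 − 4/7·R2.
R3 ← R3 + 131/14·R2.
Row 3 reduces to 0 = 1/2, a contradiction. The system is inconsistent.

no solution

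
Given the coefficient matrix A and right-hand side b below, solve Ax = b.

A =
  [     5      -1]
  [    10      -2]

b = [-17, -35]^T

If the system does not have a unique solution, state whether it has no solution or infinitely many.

no solution

Row-reduce:
R1 ← R1 / (5).
R2 ← R2 − 10·R1.
Row 2 reduces to 0 = -1, a contradiction. The system is inconsistent.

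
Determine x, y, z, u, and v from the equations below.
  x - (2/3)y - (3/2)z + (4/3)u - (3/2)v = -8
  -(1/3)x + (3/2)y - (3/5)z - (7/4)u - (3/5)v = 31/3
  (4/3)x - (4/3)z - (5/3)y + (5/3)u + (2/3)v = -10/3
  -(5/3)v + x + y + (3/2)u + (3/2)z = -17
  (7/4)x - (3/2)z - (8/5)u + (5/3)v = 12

Row-reduce the augmented matrix:
R2 ← R2 + 1/3·R1.
R3 ← R3 − 4/3·R1.
R4 ← R4 − 1·R1.
R5 ← R5 − 7/4·R1.
R2 ← R2 / (23/18).
R1 ← R1 + 2/3·R2.
R3 ← R3 + 7/9·R2.
R4 ← R4 − 5/3·R2.
R5 ← R5 − 7/6·R2.
R3 ← R3 / (-1/345).
R1 ← R1 + 477/230·R3.
R2 ← R2 + 99/115·R3.
R4 ← R4 − 102/23·R3.
R5 ← R5 − 1959/920·R3.
R4 ← R4 / (-1384).
R1 ← R1 − 2595/4·R4.
R2 ← R2 − 268·R4.
R3 ← R3 − 625/2·R4.
R5 ← R5 + 53453/80·R4.
R5 ← R5 / (-2225633/664320).
R1 ← R1 − 121/64·R5.
R2 ← R2 + 4297/2076·R5.
R3 ← R3 − 20213/16608·R5.
R4 ← R4 + 18341/8304·R5.
Reading off the reduced rows gives x = -4, y = 6, z = -6, u = 0, v = 6.

x = -4, y = 6, z = -6, u = 0, v = 6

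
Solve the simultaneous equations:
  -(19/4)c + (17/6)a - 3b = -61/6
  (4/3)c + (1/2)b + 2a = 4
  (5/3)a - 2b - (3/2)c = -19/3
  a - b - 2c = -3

no solution

Row-reduce:
R1 ← R1 / (17/6).
R2 ← R2 − 2·R1.
R3 ← R3 − 5/3·R1.
R4 ← R4 − 1·R1.
R2 ← R2 / (89/34).
R1 ← R1 + 18/17·R2.
R3 ← R3 + 4/17·R2.
R4 ← R4 − 1/17·R2.
R3 ← R3 / (458/267).
R1 ← R1 − 39/178·R3.
R2 ← R2 − 478/267·R3.
R4 ← R4 + 229/534·R3.
Row 4 reduces to 0 = 1/2, a contradiction. The system is inconsistent.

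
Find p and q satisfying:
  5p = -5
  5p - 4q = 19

p = -1, q = -6

Row-reduce the augmented matrix:
R1 ← R1 / (5).
R2 ← R2 − 5·R1.
R2 ← R2 / (-4).
Reading off the reduced rows gives p = -1, q = -6.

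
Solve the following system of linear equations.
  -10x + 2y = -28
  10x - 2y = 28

Row-reduce:
R1 ← R1 / (-10).
R2 ← R2 − 10·R1.
Rank is 1 with 2 unknowns, leaving y free.

infinitely many solutions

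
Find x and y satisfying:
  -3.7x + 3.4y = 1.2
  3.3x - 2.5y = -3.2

x = -4, y = -4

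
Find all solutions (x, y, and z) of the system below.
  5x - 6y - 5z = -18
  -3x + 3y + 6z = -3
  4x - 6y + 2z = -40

no solution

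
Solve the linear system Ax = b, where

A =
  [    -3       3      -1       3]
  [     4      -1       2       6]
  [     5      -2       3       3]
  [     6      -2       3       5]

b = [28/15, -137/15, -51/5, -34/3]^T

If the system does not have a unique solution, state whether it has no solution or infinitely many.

x_1 = 1/5, x_2 = 3/5, x_3 = -8/3, x_4 = -2/3

Row-reduce the augmented matrix:
R1 ← R1 / (-3).
R2 ← R2 − 4·R1.
R3 ← R3 − 5·R1.
R4 ← R4 − 6·R1.
R2 ← R2 / (3).
R1 ← R1 + 1·R2.
R3 ← R3 − 3·R2.
R4 ← R4 − 4·R2.
R3 ← R3 / (2/3).
R1 ← R1 − 5/9·R3.
R2 ← R2 − 2/9·R3.
R4 ← R4 − 1/9·R3.
R4 ← R4 / (-2).
R1 ← R1 − 4·R4.
R2 ← R2 − 4·R4.
R3 ← R3 + 3·R4.
Reading off the reduced rows gives x_1 = 1/5, x_2 = 3/5, x_3 = -8/3, x_4 = -2/3.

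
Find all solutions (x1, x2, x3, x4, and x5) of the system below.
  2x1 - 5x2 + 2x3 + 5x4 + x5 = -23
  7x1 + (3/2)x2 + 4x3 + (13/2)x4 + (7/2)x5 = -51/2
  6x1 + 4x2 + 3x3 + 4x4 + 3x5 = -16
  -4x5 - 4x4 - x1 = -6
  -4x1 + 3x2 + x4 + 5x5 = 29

no solution

Row-reduce:
R1 ← R1 / (2).
R2 ← R2 − 7·R1.
R3 ← R3 − 6·R1.
R4 ← R4 + 1·R1.
R5 ← R5 + 4·R1.
R2 ← R2 / (19).
R1 ← R1 + 5/2·R2.
R3 ← R3 − 19·R2.
R4 ← R4 + 5/2·R2.
R5 ← R5 + 7·R2.
Swap R3 and R4.
R3 ← R3 / (23/38).
R1 ← R1 − 23/38·R3.
R2 ← R2 + 3/19·R3.
R5 ← R5 − 55/19·R3.
Swap R4 and R5.
R4 ← R4 / (484/23).
R1 ← R1 − 4·R4.
R2 ← R2 + 31/23·R4.
R3 ← R3 + 112/23·R4.
Row 5 reduces to 0 = -2, a contradiction. The system is inconsistent.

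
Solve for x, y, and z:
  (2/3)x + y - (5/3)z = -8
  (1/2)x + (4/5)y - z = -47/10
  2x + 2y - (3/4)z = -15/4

x = -1, y = 1, z = 5

Row-reduce the augmented matrix:
R1 ← R1 / (2/3).
R2 ← R2 − 1/2·R1.
R3 ← R3 − 2·R1.
R2 ← R2 / (1/20).
R1 ← R1 − 3/2·R2.
R3 ← R3 + 1·R2.
R3 ← R3 / (37/4).
R1 ← R1 + 10·R3.
R2 ← R2 − 5·R3.
Reading off the reduced rows gives x = -1, y = 1, z = 5.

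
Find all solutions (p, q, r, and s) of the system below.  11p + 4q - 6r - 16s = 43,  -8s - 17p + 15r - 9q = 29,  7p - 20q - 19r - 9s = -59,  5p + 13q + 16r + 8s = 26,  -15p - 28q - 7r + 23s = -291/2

Row-reduce:
R1 ← R1 / (11).
R2 ← R2 + 17·R1.
R3 ← R3 − 7·R1.
R4 ← R4 − 5·R1.
R5 ← R5 + 15·R1.
R2 ← R2 / (-31/11).
R1 ← R1 − 4/11·R2.
R3 ← R3 + 248/11·R2.
R4 ← R4 − 123/11·R2.
R5 ← R5 + 248/11·R2.
R3 ← R3 / (-61).
R1 ← R1 − 6/31·R3.
R2 ← R2 + 63/31·R3.
R4 ← R4 − 1285/31·R3.
R5 ← R5 + 61·R3.
R4 ← R4 / (121283/1891).
R1 ← R1 + 9158/1891·R4.
R2 ← R2 − 5391/1891·R4.
R3 ← R3 + 263/61·R4.
Row 5 reduces to 0 = -1/2, a contradiction. The system is inconsistent.

no solution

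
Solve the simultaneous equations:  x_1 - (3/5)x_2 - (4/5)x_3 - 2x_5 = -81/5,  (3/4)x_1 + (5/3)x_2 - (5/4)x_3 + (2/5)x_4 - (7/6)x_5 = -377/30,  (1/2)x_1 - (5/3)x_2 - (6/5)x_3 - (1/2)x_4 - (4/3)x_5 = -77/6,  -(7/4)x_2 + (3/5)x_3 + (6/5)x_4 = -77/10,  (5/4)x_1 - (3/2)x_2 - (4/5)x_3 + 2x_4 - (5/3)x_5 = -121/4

x_1 = -5, x_2 = 2, x_3 = 5, x_4 = -6, x_5 = 3

Row-reduce the augmented matrix:
R2 ← R2 − 3/4·R1.
R3 ← R3 − 1/2·R1.
R5 ← R5 − 5/4·R1.
R2 ← R2 / (127/60).
R1 ← R1 + 3/5·R2.
R3 ← R3 + 41/30·R2.
R4 ← R4 + 7/4·R2.
R5 ← R5 + 3/4·R2.
R3 ← R3 / (-1549/1270).
R1 ← R1 + 125/127·R3.
R2 ← R2 + 39/127·R3.
R4 ← R4 − 159/2540·R3.
R5 ← R5 + 77/2540·R3.
R4 ← R4 / (47037/30980).
R1 ← R1 − 2389/7745·R4.
R2 ← R2 − 387/1549·R4.
R3 ← R3 − 307/1549·R4.
R5 ← R5 − 66537/30980·R4.
R5 ← R5 / (53915/94074).
R1 ← R1 + 87722/47037·R5.
R2 ← R2 − 2240/15679·R5.
R3 ← R3 − 2900/47037·R5.
R4 ← R4 − 8350/47037·R5.
Reading off the reduced rows gives x_1 = -5, x_2 = 2, x_3 = 5, x_4 = -6, x_5 = 3.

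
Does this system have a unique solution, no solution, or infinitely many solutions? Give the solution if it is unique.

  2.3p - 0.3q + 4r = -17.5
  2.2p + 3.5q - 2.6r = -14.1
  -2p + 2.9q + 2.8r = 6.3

p = -6, q = -1, r = -1

Row-reduce the augmented matrix:
R1 ← R1 / (23/10).
R2 ← R2 − 11/5·R1.
R3 ← R3 + 2·R1.
R2 ← R2 / (871/230).
R1 ← R1 + 3/23·R2.
R3 ← R3 − 607/230·R2.
R3 ← R3 / (9369/871).
R1 ← R1 − 1322/871·R3.
R2 ← R2 + 1478/871·R3.
Reading off the reduced rows gives p = -6, q = -1, r = -1.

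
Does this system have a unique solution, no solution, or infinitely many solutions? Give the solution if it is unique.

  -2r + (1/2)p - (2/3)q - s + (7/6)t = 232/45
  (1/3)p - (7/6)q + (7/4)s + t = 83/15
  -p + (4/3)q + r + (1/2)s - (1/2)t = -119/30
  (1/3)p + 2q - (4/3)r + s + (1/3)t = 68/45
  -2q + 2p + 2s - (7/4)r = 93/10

Row-reduce the augmented matrix:
R1 ← R1 / (1/2).
R2 ← R2 − 1/3·R1.
R3 ← R3 + 1·R1.
R4 ← R4 − 1/3·R1.
R5 ← R5 − 2·R1.
R2 ← R2 / (-13/18).
R1 ← R1 + 4/3·R2.
R4 ← R4 − 22/9·R2.
R5 ← R5 − 2/3·R2.
R3 ← R3 / (-3).
R1 ← R1 + 84/13·R3.
R2 ← R2 + 24/13·R3.
R4 ← R4 − 176/39·R3.
R5 ← R5 − 389/52·R3.
R4 ← R4 / (296/39).
R1 ← R1 + 42/13·R4.
R2 ← R2 + 63/26·R4.
R3 ← R3 − 1/2·R4.
R5 ← R5 − 467/104·R4.
R5 ← R5 / (-9077/5328).
R1 ← R1 + 80/111·R5.
R2 ← R2 + 203/444·R5.
R3 ← R3 + 361/444·R5.
R4 ← R4 − 269/666·R5.
Reading off the reduced rows gives p = 0, q = -3/2, r = -2, s = 7/5, t = 4/3.

p = 0, q = -3/2, r = -2, s = 7/5, t = 4/3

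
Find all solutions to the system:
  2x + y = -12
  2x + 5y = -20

x = -5, y = -2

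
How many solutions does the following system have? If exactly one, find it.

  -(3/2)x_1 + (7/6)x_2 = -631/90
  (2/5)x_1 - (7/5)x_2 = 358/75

x_1 = 13/5, x_2 = -8/3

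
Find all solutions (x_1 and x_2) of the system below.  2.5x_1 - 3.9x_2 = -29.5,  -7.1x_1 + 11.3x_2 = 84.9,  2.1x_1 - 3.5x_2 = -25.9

Row-reduce the augmented matrix:
R1 ← R1 / (5/2).
R2 ← R2 + 71/10·R1.
R3 ← R3 − 21/10·R1.
R2 ← R2 / (28/125).
R1 ← R1 + 39/25·R2.
R3 ← R3 + 28/125·R2.
R3 reduces to 0 = 0, so the extra equation is consistent.
Reading off the reduced rows gives x_1 = -4, x_2 = 5.

x_1 = -4, x_2 = 5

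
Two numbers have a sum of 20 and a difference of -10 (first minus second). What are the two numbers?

first number: 5, second number: 15

Let x = first number, y = second number.
  x + y = 20
  x - y = -10
Row-reduce the augmented matrix:
R2 ← R2 − 1·R1.
R2 ← R2 / (-2).
R1 ← R1 − 1·R2.
Reading off the reduced rows gives x = 5, y = 15.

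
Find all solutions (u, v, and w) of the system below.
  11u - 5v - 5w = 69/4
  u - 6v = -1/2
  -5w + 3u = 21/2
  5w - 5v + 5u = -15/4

Row-reduce the augmented matrix:
R1 ← R1 / (11).
R2 ← R2 − 1·R1.
R3 ← R3 − 3·R1.
R4 ← R4 − 5·R1.
R2 ← R2 / (-61/11).
R1 ← R1 + 5/11·R2.
R3 ← R3 − 15/11·R2.
R4 ← R4 + 30/11·R2.
R3 ← R3 / (-215/61).
R1 ← R1 + 30/61·R3.
R2 ← R2 + 5/61·R3.
R4 ← R4 − 430/61·R3.
R4 reduces to 0 = 0, so the extra equation is consistent.
Reading off the reduced rows gives u = 1, v = 1/4, w = -3/2.

u = 1, v = 1/4, w = -3/2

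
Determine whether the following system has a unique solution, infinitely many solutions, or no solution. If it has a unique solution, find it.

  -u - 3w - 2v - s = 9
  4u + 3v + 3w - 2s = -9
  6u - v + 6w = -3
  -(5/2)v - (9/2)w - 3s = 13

no solution

Row-reduce:
R1 ← R1 / (-1).
R2 ← R2 − 4·R1.
R3 ← R3 − 6·R1.
R2 ← R2 / (-5).
R1 ← R1 − 2·R2.
R3 ← R3 + 13·R2.
R4 ← R4 + 5/2·R2.
R3 ← R3 / (57/5).
R1 ← R1 + 3/5·R3.
R2 ← R2 − 9/5·R3.
Row 4 reduces to 0 = -1/2, a contradiction. The system is inconsistent.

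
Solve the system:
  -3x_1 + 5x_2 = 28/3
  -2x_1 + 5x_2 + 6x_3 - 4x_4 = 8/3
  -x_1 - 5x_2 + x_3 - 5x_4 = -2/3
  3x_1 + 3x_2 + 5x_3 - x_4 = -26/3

x_1 = -2, x_2 = 2/3, x_3 = -1, x_4 = -1/3

Row-reduce the augmented matrix:
R1 ← R1 / (-3).
R2 ← R2 + 2·R1.
R3 ← R3 + 1·R1.
R4 ← R4 − 3·R1.
R2 ← R2 / (5/3).
R1 ← R1 + 5/3·R2.
R3 ← R3 + 20/3·R2.
R4 ← R4 − 8·R2.
R3 ← R3 / (25).
R1 ← R1 − 6·R3.
R2 ← R2 − 18/5·R3.
R4 ← R4 + 119/5·R3.
R4 ← R4 / (-224/125).
R1 ← R1 − 26/25·R4.
R2 ← R2 − 78/125·R4.
R3 ← R3 + 21/25·R4.
Reading off the reduced rows gives x_1 = -2, x_2 = 2/3, x_3 = -1, x_4 = -1/3.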